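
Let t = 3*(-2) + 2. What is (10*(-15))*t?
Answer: 600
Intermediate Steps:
t = -4 (t = -6 + 2 = -4)
(10*(-15))*t = (10*(-15))*(-4) = -150*(-4) = 600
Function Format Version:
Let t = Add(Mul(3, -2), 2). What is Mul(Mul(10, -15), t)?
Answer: 600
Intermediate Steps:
t = -4 (t = Add(-6, 2) = -4)
Mul(Mul(10, -15), t) = Mul(Mul(10, -15), -4) = Mul(-150, -4) = 600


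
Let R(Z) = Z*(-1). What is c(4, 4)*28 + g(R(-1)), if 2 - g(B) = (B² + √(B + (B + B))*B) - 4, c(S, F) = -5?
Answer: -135 - √3 ≈ -136.73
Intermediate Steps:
R(Z) = -Z
g(B) = 6 - B² - √3*B^(3/2) (g(B) = 2 - ((B² + √(B + (B + B))*B) - 4) = 2 - ((B² + √(B + 2*B)*B) - 4) = 2 - ((B² + √(3*B)*B) - 4) = 2 - ((B² + (√3*√B)*B) - 4) = 2 - ((B² + √3*B^(3/2)) - 4) = 2 - (-4 + B² + √3*B^(3/2)) = 2 + (4 - B² - √3*B^(3/2)) = 6 - B² - √3*B^(3/2))
c(4, 4)*28 + g(R(-1)) = -5*28 + (6 - (-1*(-1))² - √3*(-1*(-1))^(3/2)) = -140 + (6 - 1*1² - √3*1^(3/2)) = -140 + (6 - 1*1 - 1*√3*1) = -140 + (6 - 1 - √3) = -140 + (5 - √3) = -135 - √3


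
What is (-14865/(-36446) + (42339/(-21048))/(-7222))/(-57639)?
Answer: -376858626439/53221042473727344 ≈ -7.0810e-6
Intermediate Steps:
(-14865/(-36446) + (42339/(-21048))/(-7222))/(-57639) = (-14865*(-1/36446) + (42339*(-1/21048))*(-1/7222))*(-1/57639) = (14865/36446 - 14113/7016*(-1/7222))*(-1/57639) = (14865/36446 + 14113/50669552)*(-1/57639) = (376858626439/923351246096)*(-1/57639) = -376858626439/53221042473727344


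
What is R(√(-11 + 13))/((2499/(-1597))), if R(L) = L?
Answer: -1597*√2/2499 ≈ -0.90376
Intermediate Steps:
R(√(-11 + 13))/((2499/(-1597))) = √(-11 + 13)/((2499/(-1597))) = √2/((2499*(-1/1597))) = √2/(-2499/1597) = √2*(-1597/2499) = -1597*√2/2499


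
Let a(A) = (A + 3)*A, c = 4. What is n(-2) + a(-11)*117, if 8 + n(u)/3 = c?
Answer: 10284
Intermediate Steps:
a(A) = A*(3 + A) (a(A) = (3 + A)*A = A*(3 + A))
n(u) = -12 (n(u) = -24 + 3*4 = -24 + 12 = -12)
n(-2) + a(-11)*117 = -12 - 11*(3 - 11)*117 = -12 - 11*(-8)*117 = -12 + 88*117 = -12 + 10296 = 10284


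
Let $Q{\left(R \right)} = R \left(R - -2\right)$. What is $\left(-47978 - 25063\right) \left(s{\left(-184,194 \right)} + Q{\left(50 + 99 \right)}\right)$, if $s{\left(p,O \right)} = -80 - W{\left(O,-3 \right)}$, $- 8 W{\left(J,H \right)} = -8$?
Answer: $-1637433138$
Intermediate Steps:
$W{\left(J,H \right)} = 1$ ($W{\left(J,H \right)} = \left(- \frac{1}{8}\right) \left(-8\right) = 1$)
$s{\left(p,O \right)} = -81$ ($s{\left(p,O \right)} = -80 - 1 = -81$)
$Q{\left(R \right)} = R \left(2 + R\right)$ ($Q{\left(R \right)} = R \left(R + 2\right) = R \left(2 + R\right)$)
$\left(-47978 - 25063\right) \left(s{\left(-184,194 \right)} + Q{\left(50 + 99 \right)}\right) = \left(-47978 - 25063\right) \left(-81 + \left(50 + 99\right) \left(2 + \left(50 + 99\right)\right)\right) = - 73041 \left(-81 + 149 \left(2 + 149\right)\right) = - 73041 \left(-81 + 149 \cdot 151\right) = - 73041 \left(-81 + 22499\right) = \left(-73041\right) 22418 = -1637433138$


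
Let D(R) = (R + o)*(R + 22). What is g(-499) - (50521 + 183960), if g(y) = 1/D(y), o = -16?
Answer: -57601430054/245655 ≈ -2.3448e+5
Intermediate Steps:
D(R) = (-16 + R)*(22 + R) (D(R) = (R - 16)*(R + 22) = (-16 + R)*(22 + R))
g(y) = 1/(-352 + y**2 + 6*y)
g(-499) - (50521 + 183960) = 1/(-352 + (-499)**2 + 6*(-499)) - (50521 + 183960) = 1/(-352 + 249001 - 2994) - 1*234481 = 1/245655 - 234481 = -57601430054/245655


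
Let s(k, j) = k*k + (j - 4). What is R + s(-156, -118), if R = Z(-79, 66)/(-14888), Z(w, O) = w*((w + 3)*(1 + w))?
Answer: 45120793/1861 ≈ 24245.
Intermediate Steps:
s(k, j) = -4 + j + k**2 (s(k, j) = k**2 + (-4 + j) = -4 + j + k**2)
Z(w, O) = w*(1 + w)*(3 + w) (Z(w, O) = w*((3 + w)*(1 + w)) = w*((1 + w)*(3 + w)) = w*(1 + w)*(3 + w))
R = 58539/1861 (R = -79*(3 + (-79)**2 + 4*(-79))/(-14888) = -79*(3 + 6241 - 316)*(-1/14888) = -79*5928*(-1/14888) = -468312*(-1/14888) = 58539/1861 ≈ 31.456)
R + s(-156, -118) = 58539/1861 + (-4 - 118 + (-156)**2) = 58539/1861 + (-4 - 118 + 24336) = 58539/1861 + 24214 = 45120793/1861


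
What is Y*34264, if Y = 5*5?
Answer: 856600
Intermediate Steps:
Y = 25
Y*34264 = 25*34264 = 856600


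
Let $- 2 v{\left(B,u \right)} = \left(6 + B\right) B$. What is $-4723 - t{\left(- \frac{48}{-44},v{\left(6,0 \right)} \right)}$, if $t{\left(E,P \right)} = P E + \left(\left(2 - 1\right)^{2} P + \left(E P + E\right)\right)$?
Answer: $- \frac{50705}{11} \approx -4609.5$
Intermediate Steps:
$v{\left(B,u \right)} = - \frac{B \left(6 + B\right)}{2}$ ($v{\left(B,u \right)} = - \frac{\left(6 + B\right) B}{2} = - \frac{B \left(6 + B\right)}{2}$)
$t{\left(E,P \right)} = E + P + 2 E P$ ($t{\left(E,P \right)} = E P + \left(1^{2} P + \left(E + E P\right)\right) = E P + \left(1 P + \left(E + E P\right)\right) = E P + \left(P + \left(E + E P\right)\right) = E P + \left(E + P + E P\right) = E + P + 2 E P$)
$-4723 - t{\left(- \frac{48}{-44},v{\left(6,0 \right)} \right)} = -4723 - \left(- \frac{48}{-44} - 3 \left(6 + 6\right) + 2 \left(- \frac{48}{-44}\right) \left(\left(- \frac{1}{2}\right) 6 \left(6 + 6\right)\right)\right) = -4723 - \left(\left(-48\right) \left(- \frac{1}{44}\right) - 3 \cdot 12 + 2 \left(\left(-48\right) \left(- \frac{1}{44}\right)\right) \left(\left(- \frac{1}{2}\right) 6 \cdot 12\right)\right) = -4723 - \left(\frac{12}{11} - 36 + 2 \cdot \frac{12}{11} \left(-36\right)\right) = -4723 - \left(\frac{12}{11} - 36 - \frac{864}{11}\right) = -4723 - - \frac{1248}{11} = -4723 + \frac{1248}{11} = - \frac{50705}{11}$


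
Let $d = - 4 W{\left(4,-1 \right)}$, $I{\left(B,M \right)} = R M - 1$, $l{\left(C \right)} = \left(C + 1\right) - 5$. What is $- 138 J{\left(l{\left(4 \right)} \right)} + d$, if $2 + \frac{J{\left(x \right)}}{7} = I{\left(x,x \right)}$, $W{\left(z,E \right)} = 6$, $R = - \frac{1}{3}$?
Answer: $2874$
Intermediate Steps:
$R = - \frac{1}{3}$ ($R = \left(-1\right) \frac{1}{3} = - \frac{1}{3} \approx -0.33333$)
$l{\left(C \right)} = -4 + C$ ($l{\left(C \right)} = \left(1 + C\right) - 5 = -4 + C$)
$I{\left(B,M \right)} = -1 - \frac{M}{3}$ ($I{\left(B,M \right)} = - \frac{M}{3} - 1 = -1 - \frac{M}{3}$)
$J{\left(x \right)} = -21 - \frac{7 x}{3}$ ($J{\left(x \right)} = -14 + 7 \left(-1 - \frac{x}{3}\right) = -14 - \left(7 + \frac{7 x}{3}\right) = -21 - \frac{7 x}{3}$)
$d = -24$ ($d = \left(-4\right) 6 = -24$)
$- 138 J{\left(l{\left(4 \right)} \right)} + d = - 138 \left(-21 - \frac{7 \left(-4 + 4\right)}{3}\right) - 24 = - 138 \left(-21 - 0\right) - 24 = - 138 \left(-21 + 0\right) - 24 = \left(-138\right) \left(-21\right) - 24 = 2898 - 24 = 2874$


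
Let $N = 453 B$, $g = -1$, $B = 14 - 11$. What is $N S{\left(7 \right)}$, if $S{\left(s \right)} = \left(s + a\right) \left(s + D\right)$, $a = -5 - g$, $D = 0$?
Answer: $28539$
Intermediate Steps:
$B = 3$ ($B = 14 - 11 = 3$)
$N = 1359$ ($N = 453 \cdot 3 = 1359$)
$a = -4$ ($a = -5 - -1 = -5 + 1 = -4$)
$S{\left(s \right)} = s \left(-4 + s\right)$ ($S{\left(s \right)} = \left(s - 4\right) \left(s + 0\right) = \left(-4 + s\right) s = s \left(-4 + s\right)$)
$N S{\left(7 \right)} = 1359 \cdot 7 \left(-4 + 7\right) = 1359 \cdot 7 \cdot 3 = 1359 \cdot 21 = 28539$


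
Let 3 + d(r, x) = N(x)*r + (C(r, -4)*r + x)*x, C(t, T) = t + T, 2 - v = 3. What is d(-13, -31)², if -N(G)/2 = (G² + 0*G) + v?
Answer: 363550489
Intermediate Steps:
v = -1 (v = 2 - 1*3 = 2 - 3 = -1)
N(G) = 2 - 2*G² (N(G) = -2*((G² + 0*G) - 1) = -2*((G² + 0) - 1) = -2*(G² - 1) = -2*(-1 + G²) = 2 - 2*G²)
C(t, T) = T + t
d(r, x) = -3 + r*(2 - 2*x²) + x*(x + r*(-4 + r)) (d(r, x) = -3 + ((2 - 2*x²)*r + ((-4 + r)*r + x)*x) = -3 + (r*(2 - 2*x²) + (r*(-4 + r) + x)*x) = -3 + (r*(2 - 2*x²) + (x + r*(-4 + r))*x) = -3 + (r*(2 - 2*x²) + x*(x + r*(-4 + r))) = -3 + r*(2 - 2*x²) + x*(x + r*(-4 + r)))
d(-13, -31)² = (-3 + (-31)² - 2*(-13)*(-1 + (-31)²) - 13*(-31)*(-4 - 13))² = (-3 + 961 - 2*(-13)*(-1 + 961) - 13*(-31)*(-17))² = (-3 + 961 - 2*(-13)*960 - 6851)² = (-3 + 961 + 24960 - 6851)² = 19067² = 363550489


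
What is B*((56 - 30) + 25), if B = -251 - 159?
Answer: -20910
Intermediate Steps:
B = -410
B*((56 - 30) + 25) = -410*((56 - 30) + 25) = -410*(26 + 25) = -410*51 = -20910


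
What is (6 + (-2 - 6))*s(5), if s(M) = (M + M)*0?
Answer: 0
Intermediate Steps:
s(M) = 0 (s(M) = (2*M)*0 = 0)
(6 + (-2 - 6))*s(5) = (6 + (-2 - 6))*0 = (6 - 8)*0 = -2*0 = 0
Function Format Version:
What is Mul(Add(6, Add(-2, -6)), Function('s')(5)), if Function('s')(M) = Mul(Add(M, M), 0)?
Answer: 0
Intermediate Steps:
Function('s')(M) = 0 (Function('s')(M) = Mul(Mul(2, M), 0) = 0)
Mul(Add(6, Add(-2, -6)), Function('s')(5)) = Mul(Add(6, Add(-2, -6)), 0) = Mul(Add(6, -8), 0) = Mul(-2, 0) = 0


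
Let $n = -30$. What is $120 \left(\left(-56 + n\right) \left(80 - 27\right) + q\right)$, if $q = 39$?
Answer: $-542280$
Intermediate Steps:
$120 \left(\left(-56 + n\right) \left(80 - 27\right) + q\right) = 120 \left(\left(-56 - 30\right) \left(80 - 27\right) + 39\right) = 120 \left(\left(-86\right) 53 + 39\right) = 120 \left(-4558 + 39\right) = 120 \left(-4519\right) = -542280$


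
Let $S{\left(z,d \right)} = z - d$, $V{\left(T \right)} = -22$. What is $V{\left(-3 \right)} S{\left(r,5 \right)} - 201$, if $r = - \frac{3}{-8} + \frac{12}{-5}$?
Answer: $- \frac{929}{20} \approx -46.45$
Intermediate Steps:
$r = - \frac{81}{40}$ ($r = \left(-3\right) \left(- \frac{1}{8}\right) + 12 \left(- \frac{1}{5}\right) = \frac{3}{8} - \frac{12}{5} = - \frac{81}{40} \approx -2.025$)
$V{\left(-3 \right)} S{\left(r,5 \right)} - 201 = - 22 \left(- \frac{81}{40} - 5\right) - 201 = \left(-22\right) \left(- \frac{281}{40}\right) - 201 = \frac{3091}{20} - 201 = - \frac{929}{20}$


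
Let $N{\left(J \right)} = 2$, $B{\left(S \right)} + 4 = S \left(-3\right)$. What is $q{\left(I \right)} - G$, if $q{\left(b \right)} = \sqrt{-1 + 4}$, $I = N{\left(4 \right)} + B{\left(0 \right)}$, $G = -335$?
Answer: $335 + \sqrt{3} \approx 336.73$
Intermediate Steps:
$B{\left(S \right)} = -4 - 3 S$ ($B{\left(S \right)} = -4 + S \left(-3\right) = -4 - 3 S$)
$I = -2$ ($I = 2 - 4 = -2$)
$q{\left(b \right)} = \sqrt{3}$
$q{\left(I \right)} - G = \sqrt{3} - -335 = \sqrt{3} + 335 = 335 + \sqrt{3}$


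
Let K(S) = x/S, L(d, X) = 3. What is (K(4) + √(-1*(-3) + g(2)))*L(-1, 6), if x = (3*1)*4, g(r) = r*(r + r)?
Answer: 9 + 3*√11 ≈ 18.950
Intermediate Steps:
g(r) = 2*r² (g(r) = r*(2*r) = 2*r²)
x = 12 (x = 3*4 = 12)
K(S) = 12/S
(K(4) + √(-1*(-3) + g(2)))*L(-1, 6) = (12/4 + √(-1*(-3) + 2*2²))*3 = (12*(¼) + √(3 + 2*4))*3 = (3 + √(3 + 8))*3 = (3 + √11)*3 = 9 + 3*√11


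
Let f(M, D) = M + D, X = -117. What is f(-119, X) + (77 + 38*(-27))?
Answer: -1185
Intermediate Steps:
f(M, D) = D + M
f(-119, X) + (77 + 38*(-27)) = (-117 - 119) + (77 + 38*(-27)) = -236 + (77 - 1026) = -236 - 949 = -1185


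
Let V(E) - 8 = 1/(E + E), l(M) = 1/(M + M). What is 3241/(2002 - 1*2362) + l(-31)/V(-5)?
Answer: -7939009/881640 ≈ -9.0048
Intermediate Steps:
l(M) = 1/(2*M)
V(E) = 8 + 1/(2*E) (V(E) = 8 + 1/(E + E) = 8 + 1/(2*E))
3241/(2002 - 1*2362) + l(-31)/V(-5) = 3241/(2002 - 1*2362) + ((½)/(-31))/(8 + (½)/(-5)) = 3241/(2002 - 2362) + ((½)*(-1/31))/(8 + (½)*(-⅕)) = 3241/(-360) - 1/(62*(8 - ⅒)) = 3241*(-1/360) - 1/(62*79/10) = -3241/360 - 1/62*10/79 = -3241/360 - 5/2449 = -7939009/881640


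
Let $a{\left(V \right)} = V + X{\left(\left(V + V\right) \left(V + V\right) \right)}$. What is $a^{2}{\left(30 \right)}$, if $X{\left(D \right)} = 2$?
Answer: $1024$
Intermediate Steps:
$a{\left(V \right)} = 2 + V$ ($a{\left(V \right)} = V + 2 = 2 + V$)
$a^{2}{\left(30 \right)} = \left(2 + 30\right)^{2} = 32^{2} = 1024$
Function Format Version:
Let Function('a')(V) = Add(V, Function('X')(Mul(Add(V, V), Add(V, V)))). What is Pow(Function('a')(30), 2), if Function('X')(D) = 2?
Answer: 1024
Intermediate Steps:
Function('a')(V) = Add(2, V) (Function('a')(V) = Add(V, 2) = Add(2, V))
Pow(Function('a')(30), 2) = Pow(Add(2, 30), 2) = Pow(32, 2) = 1024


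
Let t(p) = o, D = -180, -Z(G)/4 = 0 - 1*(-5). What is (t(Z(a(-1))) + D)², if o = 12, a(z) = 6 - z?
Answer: 28224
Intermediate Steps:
Z(G) = -20 (Z(G) = -4*(0 - 1*(-5)) = -4*(0 + 5) = -4*5 = -20)
t(p) = 12
(t(Z(a(-1))) + D)² = (12 - 180)² = (-168)² = 28224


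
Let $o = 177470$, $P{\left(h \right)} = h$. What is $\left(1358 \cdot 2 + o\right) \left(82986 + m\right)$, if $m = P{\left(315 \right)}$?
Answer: $15009673986$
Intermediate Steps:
$m = 315$
$\left(1358 \cdot 2 + o\right) \left(82986 + m\right) = \left(1358 \cdot 2 + 177470\right) \left(82986 + 315\right) = \left(2716 + 177470\right) 83301 = 180186 \cdot 83301 = 15009673986$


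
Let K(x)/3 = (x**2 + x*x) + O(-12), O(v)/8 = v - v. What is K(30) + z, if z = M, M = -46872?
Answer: -41472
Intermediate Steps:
z = -46872
O(v) = 0 (O(v) = 8*(v - v) = 8*0 = 0)
K(x) = 6*x**2 (K(x) = 3*((x**2 + x*x) + 0) = 3*((x**2 + x**2) + 0) = 3*(2*x**2 + 0) = 3*(2*x**2) = 6*x**2)
K(30) + z = 6*30**2 - 46872 = 6*900 - 46872 = 5400 - 46872 = -41472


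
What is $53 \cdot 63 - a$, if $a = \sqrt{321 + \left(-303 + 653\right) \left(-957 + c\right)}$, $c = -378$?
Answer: $3339 - 3 i \sqrt{51881} \approx 3339.0 - 683.32 i$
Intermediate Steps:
$a = 3 i \sqrt{51881}$ ($a = \sqrt{321 + \left(-303 + 653\right) \left(-957 - 378\right)} = \sqrt{321 + 350 \left(-1335\right)} = \sqrt{321 - 467250} = \sqrt{-466929} = 3 i \sqrt{51881} \approx 683.32 i$)
$53 \cdot 63 - a = 53 \cdot 63 - 3 i \sqrt{51881} = 3339 - 3 i \sqrt{51881}$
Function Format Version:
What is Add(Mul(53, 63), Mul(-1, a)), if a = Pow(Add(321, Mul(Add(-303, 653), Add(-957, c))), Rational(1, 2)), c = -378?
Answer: Add(3339, Mul(-3, I, Pow(51881, Rational(1, 2)))) ≈ Add(3339.0, Mul(-683.32, I))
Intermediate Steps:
a = Mul(3, I, Pow(51881, Rational(1, 2))) (a = Pow(Add(321, Mul(Add(-303, 653), Add(-957, -378))), Rational(1, 2)) = Pow(Add(321, Mul(350, -1335)), Rational(1, 2)) = Pow(Add(321, -467250), Rational(1, 2)) = Pow(-466929, Rational(1, 2)) = Mul(3, I, Pow(51881, Rational(1, 2))) ≈ Mul(683.32, I))
Add(Mul(53, 63), Mul(-1, a)) = Add(Mul(53, 63), Mul(-1, Mul(3, I, Pow(51881, Rational(1, 2))))) = Add(3339, Mul(-3, I, Pow(51881, Rational(1, 2))))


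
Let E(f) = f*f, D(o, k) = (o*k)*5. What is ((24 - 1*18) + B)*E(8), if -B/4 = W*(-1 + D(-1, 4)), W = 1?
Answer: 5760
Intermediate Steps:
D(o, k) = 5*k*o (D(o, k) = (k*o)*5 = 5*k*o)
E(f) = f**2
B = 84 (B = -4*(-1 + 5*4*(-1)) = -4*(-1 - 20) = -4*(-21) = 84)
((24 - 1*18) + B)*E(8) = ((24 - 1*18) + 84)*8**2 = ((24 - 18) + 84)*64 = (6 + 84)*64 = 90*64 = 5760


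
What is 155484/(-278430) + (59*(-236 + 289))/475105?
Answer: -2433352507/4409449505 ≈ -0.55185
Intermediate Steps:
155484/(-278430) + (59*(-236 + 289))/475105 = 155484*(-1/278430) + (59*53)*(1/475105) = -25914/46405 + 3127*(1/475105) = -25914/46405 + 3127/475105 = -2433352507/4409449505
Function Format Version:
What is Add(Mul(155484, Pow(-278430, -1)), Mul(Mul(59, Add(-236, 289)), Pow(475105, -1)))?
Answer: Rational(-2433352507, 4409449505) ≈ -0.55185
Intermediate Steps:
Add(Mul(155484, Pow(-278430, -1)), Mul(Mul(59, Add(-236, 289)), Pow(475105, -1))) = Add(Mul(155484, Rational(-1, 278430)), Mul(Mul(59, 53), Rational(1, 475105))) = Add(Rational(-25914, 46405), Mul(3127, Rational(1, 475105))) = Add(Rational(-25914, 46405), Rational(3127, 475105)) = Rational(-2433352507, 4409449505)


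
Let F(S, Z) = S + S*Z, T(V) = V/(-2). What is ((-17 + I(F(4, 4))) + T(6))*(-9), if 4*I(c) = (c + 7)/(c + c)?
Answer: 28557/160 ≈ 178.48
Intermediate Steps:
T(V) = -V/2 (T(V) = V*(-½) = -V/2)
I(c) = (7 + c)/(8*c) (I(c) = ((c + 7)/(c + c))/4 = ((7 + c)/((2*c)))/4 = ((7 + c)*(1/(2*c)))/4 = ((7 + c)/(2*c))/4 = (7 + c)/(8*c))
((-17 + I(F(4, 4))) + T(6))*(-9) = ((-17 + (7 + 4*(1 + 4))/(8*((4*(1 + 4))))) - ½*6)*(-9) = ((-17 + (7 + 4*5)/(8*((4*5)))) - 3)*(-9) = ((-17 + (⅛)*(7 + 20)/20) - 3)*(-9) = ((-17 + (⅛)*(1/20)*27) - 3)*(-9) = ((-17 + 27/160) - 3)*(-9) = (-2693/160 - 3)*(-9) = -3173/160*(-9) = 28557/160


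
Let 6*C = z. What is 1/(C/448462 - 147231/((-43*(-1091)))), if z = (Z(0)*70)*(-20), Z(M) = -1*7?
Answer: -4508292387/14132332319 ≈ -0.31901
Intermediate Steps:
Z(M) = -7
z = 9800 (z = -7*70*(-20) = -490*(-20) = 9800)
C = 4900/3 (C = (1/6)*9800 = 4900/3 ≈ 1633.3)
1/(C/448462 - 147231/((-43*(-1091)))) = 1/((4900/3)/448462 - 147231/((-43*(-1091)))) = 1/((4900/3)*(1/448462) - 147231/46913) = 1/(350/96099 - 147231*1/46913) = 1/(350/96099 - 147231/46913) = 1/(-14132332319/4508292387) = -4508292387/14132332319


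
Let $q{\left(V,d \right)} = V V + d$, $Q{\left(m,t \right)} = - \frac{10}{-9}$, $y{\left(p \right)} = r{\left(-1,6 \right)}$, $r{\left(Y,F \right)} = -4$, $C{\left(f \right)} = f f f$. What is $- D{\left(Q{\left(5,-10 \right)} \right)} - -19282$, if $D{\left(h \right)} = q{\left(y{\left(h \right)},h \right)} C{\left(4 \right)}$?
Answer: $\frac{163682}{9} \approx 18187.0$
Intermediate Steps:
$C{\left(f \right)} = f^{3}$ ($C{\left(f \right)} = f^{2} f = f^{3}$)
$y{\left(p \right)} = -4$
$Q{\left(m,t \right)} = \frac{10}{9}$ ($Q{\left(m,t \right)} = \left(-10\right) \left(- \frac{1}{9}\right) = \frac{10}{9}$)
$q{\left(V,d \right)} = d + V^{2}$ ($q{\left(V,d \right)} = V^{2} + d = d + V^{2}$)
$D{\left(h \right)} = 1024 + 64 h$ ($D{\left(h \right)} = \left(h + \left(-4\right)^{2}\right) 4^{3} = \left(h + 16\right) 64 = \left(16 + h\right) 64 = 1024 + 64 h$)
$- D{\left(Q{\left(5,-10 \right)} \right)} - -19282 = - (1024 + 64 \cdot \frac{10}{9}) - -19282 = - (1024 + \frac{640}{9}) + 19282 = \left(-1\right) \frac{9856}{9} + 19282 = - \frac{9856}{9} + 19282 = \frac{163682}{9}$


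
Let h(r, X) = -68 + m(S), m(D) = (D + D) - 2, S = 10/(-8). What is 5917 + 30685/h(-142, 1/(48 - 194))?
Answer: 159319/29 ≈ 5493.8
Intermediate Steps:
S = -5/4 (S = 10*(-⅛) = -5/4 ≈ -1.2500)
m(D) = -2 + 2*D (m(D) = 2*D - 2 = -2 + 2*D)
h(r, X) = -145/2 (h(r, X) = -68 + (-2 + 2*(-5/4)) = -68 + (-2 - 5/2) = -68 - 9/2 = -145/2)
5917 + 30685/h(-142, 1/(48 - 194)) = 5917 + 30685/(-145/2) = 5917 + 30685*(-2/145) = 5917 - 12274/29 = 159319/29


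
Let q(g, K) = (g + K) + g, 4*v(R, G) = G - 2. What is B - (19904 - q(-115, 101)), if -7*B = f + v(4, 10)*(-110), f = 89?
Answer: -140100/7 ≈ -20014.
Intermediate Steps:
v(R, G) = -1/2 + G/4 (v(R, G) = (G - 2)/4 = (-2 + G)/4 = -1/2 + G/4)
q(g, K) = K + 2*g (q(g, K) = (K + g) + g = K + 2*g)
B = 131/7 (B = -(89 + (-1/2 + (1/4)*10)*(-110))/7 = -(89 + (-1/2 + 5/2)*(-110))/7 = -(89 + 2*(-110))/7 = -(89 - 220)/7 = -1/7*(-131) = 131/7 ≈ 18.714)
B - (19904 - q(-115, 101)) = 131/7 - (19904 - (101 + 2*(-115))) = 131/7 - (19904 - (101 - 230)) = 131/7 - (19904 - 1*(-129)) = 131/7 - (19904 + 129) = 131/7 - 1*20033 = 131/7 - 20033 = -140100/7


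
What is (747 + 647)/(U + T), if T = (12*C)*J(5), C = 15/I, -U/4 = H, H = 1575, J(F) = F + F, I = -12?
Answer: -697/3225 ≈ -0.21612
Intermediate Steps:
J(F) = 2*F
U = -6300 (U = -4*1575 = -6300)
C = -5/4 (C = 15/(-12) = 15*(-1/12) = -5/4 ≈ -1.2500)
T = -150 (T = (12*(-5/4))*(2*5) = -15*10 = -150)
(747 + 647)/(U + T) = (747 + 647)/(-6300 - 150) = 1394/(-6450) = 1394*(-1/6450) = -697/3225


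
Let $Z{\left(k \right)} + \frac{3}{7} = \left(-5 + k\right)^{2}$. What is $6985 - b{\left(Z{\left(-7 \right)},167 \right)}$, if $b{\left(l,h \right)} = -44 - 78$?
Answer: $7107$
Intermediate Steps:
$Z{\left(k \right)} = - \frac{3}{7} + \left(-5 + k\right)^{2}$
$b{\left(l,h \right)} = -122$ ($b{\left(l,h \right)} = -44 - 78 = -122$)
$6985 - b{\left(Z{\left(-7 \right)},167 \right)} = 6985 - -122 = 6985 + 122 = 7107$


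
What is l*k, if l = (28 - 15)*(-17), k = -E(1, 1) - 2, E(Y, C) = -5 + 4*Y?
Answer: 221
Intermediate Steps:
k = -1 (k = -(-5 + 4*1) - 2 = -(-5 + 4) - 2 = -1*(-1) - 2 = 1 - 2 = -1)
l = -221 (l = 13*(-17) = -221)
l*k = -221*(-1) = 221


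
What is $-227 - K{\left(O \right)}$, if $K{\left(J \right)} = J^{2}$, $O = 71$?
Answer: $-5268$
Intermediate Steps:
$-227 - K{\left(O \right)} = -227 - 71^{2} = -227 - 5041 = -5268$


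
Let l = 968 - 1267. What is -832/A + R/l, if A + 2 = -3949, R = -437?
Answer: 85885/51363 ≈ 1.6721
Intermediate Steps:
l = -299
A = -3951 (A = -2 - 3949 = -3951)
-832/A + R/l = -832/(-3951) - 437/(-299) = -832*(-1/3951) - 437*(-1/299) = 832/3951 + 19/13 = 85885/51363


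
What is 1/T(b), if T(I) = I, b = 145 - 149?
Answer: -¼ ≈ -0.25000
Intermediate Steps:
b = -4
1/T(b) = 1/(-4) = -¼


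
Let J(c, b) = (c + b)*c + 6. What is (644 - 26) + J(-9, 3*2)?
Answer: 651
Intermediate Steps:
J(c, b) = 6 + c*(b + c) (J(c, b) = (b + c)*c + 6 = c*(b + c) + 6 = 6 + c*(b + c))
(644 - 26) + J(-9, 3*2) = (644 - 26) + (6 + (-9)² + (3*2)*(-9)) = 618 + (6 + 81 + 6*(-9)) = 618 + (6 + 81 - 54) = 618 + 33 = 651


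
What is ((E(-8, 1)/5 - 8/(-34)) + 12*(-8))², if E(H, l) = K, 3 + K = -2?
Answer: 2706025/289 ≈ 9363.4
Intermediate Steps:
K = -5 (K = -3 - 2 = -5)
E(H, l) = -5
((E(-8, 1)/5 - 8/(-34)) + 12*(-8))² = ((-5/5 - 8/(-34)) + 12*(-8))² = ((-5*⅕ - 8*(-1/34)) - 96)² = ((-1 + 4/17) - 96)² = (-13/17 - 96)² = (-1645/17)² = 2706025/289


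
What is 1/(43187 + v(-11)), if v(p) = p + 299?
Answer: 1/43475 ≈ 2.3002e-5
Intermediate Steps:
v(p) = 299 + p
1/(43187 + v(-11)) = 1/(43187 + (299 - 11)) = 1/(43187 + 288) = 1/43475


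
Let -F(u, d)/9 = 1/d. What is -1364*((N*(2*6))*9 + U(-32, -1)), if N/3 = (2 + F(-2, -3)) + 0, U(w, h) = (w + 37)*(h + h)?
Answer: -2196040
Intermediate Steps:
F(u, d) = -9/d
U(w, h) = 2*h*(37 + w) (U(w, h) = (37 + w)*(2*h) = 2*h*(37 + w))
N = 15 (N = 3*((2 - 9/(-3)) + 0) = 3*((2 - 9*(-⅓)) + 0) = 3*((2 + 3) + 0) = 3*(5 + 0) = 3*5 = 15)
-1364*((N*(2*6))*9 + U(-32, -1)) = -1364*((15*(2*6))*9 + 2*(-1)*(37 - 32)) = -1364*((15*12)*9 + 2*(-1)*5) = -1364*(180*9 - 10) = -1364*(1620 - 10) = -1364*1610 = -2196040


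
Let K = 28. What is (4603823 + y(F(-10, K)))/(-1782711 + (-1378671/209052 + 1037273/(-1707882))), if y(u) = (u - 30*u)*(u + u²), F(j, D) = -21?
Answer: -96391885292685444/35360824424786629 ≈ -2.7260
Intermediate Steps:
y(u) = -29*u*(u + u²) (y(u) = (-29*u)*(u + u²) = -29*u*(u + u²))
(4603823 + y(F(-10, K)))/(-1782711 + (-1378671/209052 + 1037273/(-1707882))) = (4603823 + 29*(-21)²*(-1 - 1*(-21)))/(-1782711 + (-1378671/209052 + 1037273/(-1707882))) = (4603823 + 29*441*(-1 + 21))/(-1782711 + (-1378671*1/209052 + 1037273*(-1/1707882))) = (4603823 + 29*441*20)/(-1782711 + (-459557/69684 - 1037273/1707882)) = (4603823 + 255780)/(-1782711 - 142858410001/19835341548) = 4859603/(-35360824424786629/19835341548) = 4859603*(-19835341548/35360824424786629) = -96391885292685444/35360824424786629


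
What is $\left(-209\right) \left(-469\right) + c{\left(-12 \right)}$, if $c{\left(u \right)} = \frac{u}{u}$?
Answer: $98022$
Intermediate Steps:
$c{\left(u \right)} = 1$
$\left(-209\right) \left(-469\right) + c{\left(-12 \right)} = \left(-209\right) \left(-469\right) + 1 = 98021 + 1 = 98022$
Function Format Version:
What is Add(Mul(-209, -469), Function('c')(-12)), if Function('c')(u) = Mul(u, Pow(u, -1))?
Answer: 98022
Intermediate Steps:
Function('c')(u) = 1
Add(Mul(-209, -469), Function('c')(-12)) = Add(Mul(-209, -469), 1) = Add(98021, 1) = 98022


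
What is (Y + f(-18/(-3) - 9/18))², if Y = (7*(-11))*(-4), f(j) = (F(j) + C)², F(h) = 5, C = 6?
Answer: 184041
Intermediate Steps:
f(j) = 121 (f(j) = (5 + 6)² = 11² = 121)
Y = 308 (Y = -77*(-4) = 308)
(Y + f(-18/(-3) - 9/18))² = (308 + 121)² = 429² = 184041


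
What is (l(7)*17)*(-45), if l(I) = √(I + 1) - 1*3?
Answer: 2295 - 1530*√2 ≈ 131.25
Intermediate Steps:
l(I) = -3 + √(1 + I) (l(I) = √(1 + I) - 3 = -3 + √(1 + I))
(l(7)*17)*(-45) = ((-3 + √(1 + 7))*17)*(-45) = ((-3 + √8)*17)*(-45) = ((-3 + 2*√2)*17)*(-45) = (-51 + 34*√2)*(-45) = 2295 - 1530*√2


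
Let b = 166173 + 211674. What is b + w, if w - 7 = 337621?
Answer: 715475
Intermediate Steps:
w = 337628 (w = 7 + 337621 = 337628)
b = 377847
b + w = 377847 + 337628 = 715475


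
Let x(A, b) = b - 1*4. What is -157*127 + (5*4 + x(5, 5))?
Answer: -19918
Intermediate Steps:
x(A, b) = -4 + b (x(A, b) = b - 4 = -4 + b)
-157*127 + (5*4 + x(5, 5)) = -157*127 + (5*4 + (-4 + 5)) = -19939 + (20 + 1) = -19939 + 21 = -19918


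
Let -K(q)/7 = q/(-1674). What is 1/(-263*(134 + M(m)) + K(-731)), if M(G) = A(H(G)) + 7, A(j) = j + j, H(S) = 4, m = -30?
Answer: -1674/65604155 ≈ -2.5517e-5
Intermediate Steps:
K(q) = 7*q/1674 (K(q) = -7*q/(-1674) = -7*q*(-1)/1674 = -(-7)*q/1674 = 7*q/1674)
A(j) = 2*j
M(G) = 15 (M(G) = 2*4 + 7 = 8 + 7 = 15)
1/(-263*(134 + M(m)) + K(-731)) = 1/(-263*(134 + 15) + (7/1674)*(-731)) = 1/(-263*149 - 5117/1674) = 1/(-39187 - 5117/1674) = 1/(-65604155/1674) = -1674/65604155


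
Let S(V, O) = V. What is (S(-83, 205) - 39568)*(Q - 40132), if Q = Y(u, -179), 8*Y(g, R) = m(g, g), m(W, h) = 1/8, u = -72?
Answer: 101841491997/64 ≈ 1.5913e+9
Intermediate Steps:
m(W, h) = ⅛
Y(g, R) = 1/64 (Y(g, R) = (⅛)*(⅛) = 1/64)
Q = 1/64 ≈ 0.015625
(S(-83, 205) - 39568)*(Q - 40132) = (-83 - 39568)*(1/64 - 40132) = -39651*(-2568447/64) = 101841491997/64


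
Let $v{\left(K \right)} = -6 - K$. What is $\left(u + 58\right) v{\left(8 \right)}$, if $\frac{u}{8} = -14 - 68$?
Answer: $8372$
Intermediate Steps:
$u = -656$ ($u = 8 \left(-14 - 68\right) = 8 \left(-82\right) = -656$)
$\left(u + 58\right) v{\left(8 \right)} = \left(-656 + 58\right) \left(-6 - 8\right) = - 598 \left(-6 - 8\right) = \left(-598\right) \left(-14\right) = 8372$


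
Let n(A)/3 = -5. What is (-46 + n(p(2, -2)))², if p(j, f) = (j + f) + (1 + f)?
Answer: 3721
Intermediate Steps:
p(j, f) = 1 + j + 2*f (p(j, f) = (f + j) + (1 + f) = 1 + j + 2*f)
n(A) = -15 (n(A) = 3*(-5) = -15)
(-46 + n(p(2, -2)))² = (-46 - 15)² = (-61)² = 3721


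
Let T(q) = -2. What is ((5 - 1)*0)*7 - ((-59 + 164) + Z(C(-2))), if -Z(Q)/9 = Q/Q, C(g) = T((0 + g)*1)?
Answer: -96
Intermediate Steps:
C(g) = -2
Z(Q) = -9 (Z(Q) = -9*Q/Q = -9*1 = -9)
((5 - 1)*0)*7 - ((-59 + 164) + Z(C(-2))) = ((5 - 1)*0)*7 - ((-59 + 164) - 9) = (4*0)*7 - (105 - 9) = 0*7 - 1*96 = 0 - 96 = -96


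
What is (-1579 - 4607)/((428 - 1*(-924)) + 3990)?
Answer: -3093/2671 ≈ -1.1580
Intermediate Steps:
(-1579 - 4607)/((428 - 1*(-924)) + 3990) = -6186/((428 + 924) + 3990) = -6186/(1352 + 3990) = -6186/5342 = -6186*1/5342 = -3093/2671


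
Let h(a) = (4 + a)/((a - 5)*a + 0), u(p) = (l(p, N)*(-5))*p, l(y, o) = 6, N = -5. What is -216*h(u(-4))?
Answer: -1116/575 ≈ -1.9409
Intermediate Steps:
u(p) = -30*p (u(p) = (6*(-5))*p = -30*p)
h(a) = (4 + a)/(a*(-5 + a)) (h(a) = (4 + a)/((-5 + a)*a + 0) = (4 + a)/(a*(-5 + a) + 0) = (4 + a)/((a*(-5 + a))) = (4 + a)*(1/(a*(-5 + a))) = (4 + a)/(a*(-5 + a)))
-216*h(u(-4)) = -216*(4 - 30*(-4))/(((-30*(-4)))*(-5 - 30*(-4))) = -216*(4 + 120)/(120*(-5 + 120)) = -9*124/(5*115) = -216*31/3450 = -1116/575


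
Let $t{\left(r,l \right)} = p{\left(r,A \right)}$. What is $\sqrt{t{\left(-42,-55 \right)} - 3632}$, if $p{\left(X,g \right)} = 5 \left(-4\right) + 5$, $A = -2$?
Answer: $i \sqrt{3647} \approx 60.39 i$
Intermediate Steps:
$p{\left(X,g \right)} = -15$ ($p{\left(X,g \right)} = -20 + 5 = -15$)
$t{\left(r,l \right)} = -15$
$\sqrt{t{\left(-42,-55 \right)} - 3632} = \sqrt{-15 - 3632} = \sqrt{-3647} = i \sqrt{3647}$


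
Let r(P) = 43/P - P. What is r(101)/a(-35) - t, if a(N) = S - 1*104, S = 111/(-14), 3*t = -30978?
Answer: 1634407254/158267 ≈ 10327.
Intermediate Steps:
t = -10326 (t = (⅓)*(-30978) = -10326)
S = -111/14 (S = 111*(-1/14) = -111/14 ≈ -7.9286)
a(N) = -1567/14 (a(N) = -111/14 - 1*104 = -111/14 - 104 = -1567/14)
r(P) = -P + 43/P
r(101)/a(-35) - t = (-1*101 + 43/101)/(-1567/14) - 1*(-10326) = (-101 + 43*(1/101))*(-14/1567) + 10326 = (-101 + 43/101)*(-14/1567) + 10326 = -10158/101*(-14/1567) + 10326 = 142212/158267 + 10326 = 1634407254/158267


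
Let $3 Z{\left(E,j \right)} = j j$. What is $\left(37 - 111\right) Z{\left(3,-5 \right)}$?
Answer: $- \frac{1850}{3} \approx -616.67$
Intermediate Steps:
$Z{\left(E,j \right)} = \frac{j^{2}}{3}$ ($Z{\left(E,j \right)} = \frac{j j}{3} = \frac{j^{2}}{3}$)
$\left(37 - 111\right) Z{\left(3,-5 \right)} = \left(37 - 111\right) \frac{\left(-5\right)^{2}}{3} = - 74 \cdot \frac{1}{3} \cdot 25 = \left(-74\right) \frac{25}{3} = - \frac{1850}{3}$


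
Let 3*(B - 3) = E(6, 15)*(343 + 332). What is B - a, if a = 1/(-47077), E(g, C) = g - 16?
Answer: -105782018/47077 ≈ -2247.0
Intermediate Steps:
E(g, C) = -16 + g
B = -2247 (B = 3 + ((-16 + 6)*(343 + 332))/3 = 3 + (-10*675)/3 = 3 + (⅓)*(-6750) = 3 - 2250 = -2247)
a = -1/47077 ≈ -2.1242e-5
B - a = -2247 - 1*(-1/47077) = -2247 + 1/47077 = -105782018/47077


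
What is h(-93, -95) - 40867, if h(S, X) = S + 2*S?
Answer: -41146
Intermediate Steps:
h(S, X) = 3*S
h(-93, -95) - 40867 = 3*(-93) - 40867 = -279 - 40867 = -41146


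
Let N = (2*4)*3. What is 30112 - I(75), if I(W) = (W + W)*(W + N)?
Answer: 15262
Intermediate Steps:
N = 24 (N = 8*3 = 24)
I(W) = 2*W*(24 + W) (I(W) = (W + W)*(W + 24) = (2*W)*(24 + W) = 2*W*(24 + W))
30112 - I(75) = 30112 - 2*75*(24 + 75) = 30112 - 2*75*99 = 30112 - 1*14850 = 30112 - 14850 = 15262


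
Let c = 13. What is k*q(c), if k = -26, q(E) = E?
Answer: -338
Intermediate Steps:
k*q(c) = -26*13 = -338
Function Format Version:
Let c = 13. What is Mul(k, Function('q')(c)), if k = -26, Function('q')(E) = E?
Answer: -338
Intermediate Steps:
Mul(k, Function('q')(c)) = Mul(-26, 13) = -338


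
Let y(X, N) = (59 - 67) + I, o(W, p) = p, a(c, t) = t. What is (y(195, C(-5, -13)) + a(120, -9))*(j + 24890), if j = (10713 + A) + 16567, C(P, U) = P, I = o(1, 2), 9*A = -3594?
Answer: -776560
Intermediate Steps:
A = -1198/3 (A = (⅑)*(-3594) = -1198/3 ≈ -399.33)
I = 2
y(X, N) = -6 (y(X, N) = (59 - 67) + 2 = -8 + 2 = -6)
j = 80642/3 (j = (10713 - 1198/3) + 16567 = 30941/3 + 16567 = 80642/3 ≈ 26881.)
(y(195, C(-5, -13)) + a(120, -9))*(j + 24890) = (-6 - 9)*(80642/3 + 24890) = -15*155312/3 = -776560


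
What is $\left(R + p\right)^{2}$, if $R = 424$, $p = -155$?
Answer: $72361$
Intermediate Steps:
$\left(R + p\right)^{2} = \left(424 - 155\right)^{2} = 269^{2} = 72361$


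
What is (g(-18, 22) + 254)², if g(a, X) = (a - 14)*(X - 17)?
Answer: 8836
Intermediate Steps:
g(a, X) = (-17 + X)*(-14 + a) (g(a, X) = (-14 + a)*(-17 + X) = (-17 + X)*(-14 + a))
(g(-18, 22) + 254)² = ((238 - 17*(-18) - 14*22 + 22*(-18)) + 254)² = ((238 + 306 - 308 - 396) + 254)² = (-160 + 254)² = 94² = 8836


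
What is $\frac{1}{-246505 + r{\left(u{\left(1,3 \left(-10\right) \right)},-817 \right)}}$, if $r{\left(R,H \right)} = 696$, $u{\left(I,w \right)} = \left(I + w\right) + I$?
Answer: $- \frac{1}{245809} \approx -4.0682 \cdot 10^{-6}$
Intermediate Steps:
$u{\left(I,w \right)} = w + 2 I$
$\frac{1}{-246505 + r{\left(u{\left(1,3 \left(-10\right) \right)},-817 \right)}} = \frac{1}{-246505 + 696} = \frac{1}{-245809} = - \frac{1}{245809}$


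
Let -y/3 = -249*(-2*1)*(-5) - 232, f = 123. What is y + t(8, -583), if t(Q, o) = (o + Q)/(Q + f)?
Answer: 1069171/131 ≈ 8161.6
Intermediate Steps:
y = 8166 (y = -3*(-249*(-2*1)*(-5) - 232) = -3*(-(-498)*(-5) - 232) = -3*(-249*10 - 232) = -3*(-2490 - 232) = -3*(-2722) = 8166)
t(Q, o) = (Q + o)/(123 + Q) (t(Q, o) = (o + Q)/(Q + 123) = (Q + o)/(123 + Q))
y + t(8, -583) = 8166 + (8 - 583)/(123 + 8) = 8166 - 575/131 = 1069171/131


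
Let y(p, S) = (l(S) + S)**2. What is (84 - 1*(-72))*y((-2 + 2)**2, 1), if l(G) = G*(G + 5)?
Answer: 7644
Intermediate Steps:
l(G) = G*(5 + G)
y(p, S) = (S + S*(5 + S))**2 (y(p, S) = (S*(5 + S) + S)**2 = (S + S*(5 + S))**2)
(84 - 1*(-72))*y((-2 + 2)**2, 1) = (84 - 1*(-72))*(1**2*(6 + 1)**2) = (84 + 72)*(1*7**2) = 156*(1*49) = 156*49 = 7644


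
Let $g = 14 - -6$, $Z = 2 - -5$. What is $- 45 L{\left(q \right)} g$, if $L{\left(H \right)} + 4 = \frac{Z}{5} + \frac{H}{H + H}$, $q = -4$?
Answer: $1890$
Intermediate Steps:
$Z = 7$ ($Z = 2 + 5 = 7$)
$g = 20$ ($g = 14 + 6 = 20$)
$L{\left(H \right)} = - \frac{21}{10}$ ($L{\left(H \right)} = -4 + \left(\frac{7}{5} + \frac{H}{H + H}\right) = -4 + \left(7 \cdot \frac{1}{5} + \frac{H}{2 H}\right) = -4 + \left(\frac{7}{5} + H \frac{1}{2 H}\right) = -4 + \left(\frac{7}{5} + \frac{1}{2}\right) = -4 + \frac{19}{10} = - \frac{21}{10}$)
$- 45 L{\left(q \right)} g = \left(-45\right) \left(- \frac{21}{10}\right) 20 = \frac{189}{2} \cdot 20 = 1890$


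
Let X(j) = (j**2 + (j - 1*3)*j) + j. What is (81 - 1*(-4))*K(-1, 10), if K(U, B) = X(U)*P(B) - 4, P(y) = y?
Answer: 3060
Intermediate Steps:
X(j) = j + j**2 + j*(-3 + j) (X(j) = (j**2 + (j - 3)*j) + j = (j**2 + (-3 + j)*j) + j = (j**2 + j*(-3 + j)) + j = j + j**2 + j*(-3 + j))
K(U, B) = -4 + 2*B*U*(-1 + U) (K(U, B) = (2*U*(-1 + U))*B - 4 = 2*B*U*(-1 + U) - 4 = -4 + 2*B*U*(-1 + U))
(81 - 1*(-4))*K(-1, 10) = (81 - 1*(-4))*(-4 + 2*10*(-1)*(-1 - 1)) = (81 + 4)*(-4 + 2*10*(-1)*(-2)) = 85*(-4 + 40) = 85*36 = 3060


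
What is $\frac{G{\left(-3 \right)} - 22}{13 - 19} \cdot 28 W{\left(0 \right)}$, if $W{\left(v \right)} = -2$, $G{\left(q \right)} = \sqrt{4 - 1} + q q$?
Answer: $- \frac{364}{3} + \frac{28 \sqrt{3}}{3} \approx -105.17$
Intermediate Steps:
$G{\left(q \right)} = \sqrt{3} + q^{2}$
$\frac{G{\left(-3 \right)} - 22}{13 - 19} \cdot 28 W{\left(0 \right)} = \frac{\left(\sqrt{3} + \left(-3\right)^{2}\right) - 22}{13 - 19} \cdot 28 \left(-2\right) = \frac{\left(\sqrt{3} + 9\right) - 22}{-6} \cdot 28 \left(-2\right) = \left(\left(9 + \sqrt{3}\right) - 22\right) \left(- \frac{1}{6}\right) 28 \left(-2\right) = \left(-13 + \sqrt{3}\right) \left(- \frac{1}{6}\right) 28 \left(-2\right) = \left(\frac{13}{6} - \frac{\sqrt{3}}{6}\right) 28 \left(-2\right) = \left(\frac{182}{3} - \frac{14 \sqrt{3}}{3}\right) \left(-2\right) = - \frac{364}{3} + \frac{28 \sqrt{3}}{3}$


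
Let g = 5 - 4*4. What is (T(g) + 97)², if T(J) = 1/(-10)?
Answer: 938961/100 ≈ 9389.6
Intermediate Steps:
g = -11 (g = 5 - 16 = -11)
T(J) = -⅒
(T(g) + 97)² = (-⅒ + 97)² = (969/10)² = 938961/100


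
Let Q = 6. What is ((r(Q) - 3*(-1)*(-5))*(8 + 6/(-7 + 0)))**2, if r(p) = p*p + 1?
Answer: 1210000/49 ≈ 24694.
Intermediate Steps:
r(p) = 1 + p**2 (r(p) = p**2 + 1 = 1 + p**2)
((r(Q) - 3*(-1)*(-5))*(8 + 6/(-7 + 0)))**2 = (((1 + 6**2) - 3*(-1)*(-5))*(8 + 6/(-7 + 0)))**2 = (((1 + 36) + 3*(-5))*(8 + 6/(-7)))**2 = ((37 - 15)*(8 + 6*(-1/7)))**2 = (22*(8 - 6/7))**2 = (22*(50/7))**2 = (1100/7)**2 = 1210000/49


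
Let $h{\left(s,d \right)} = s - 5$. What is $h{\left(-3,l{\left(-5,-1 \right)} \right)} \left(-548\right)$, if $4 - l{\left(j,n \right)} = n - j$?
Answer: $4384$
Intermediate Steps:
$l{\left(j,n \right)} = 4 + j - n$ ($l{\left(j,n \right)} = 4 - \left(n - j\right) = 4 + \left(j - n\right) = 4 + j - n$)
$h{\left(s,d \right)} = -5 + s$
$h{\left(-3,l{\left(-5,-1 \right)} \right)} \left(-548\right) = \left(-5 - 3\right) \left(-548\right) = \left(-8\right) \left(-548\right) = 4384$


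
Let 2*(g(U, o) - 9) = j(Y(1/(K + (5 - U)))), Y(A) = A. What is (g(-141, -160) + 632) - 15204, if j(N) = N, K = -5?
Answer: -4106765/282 ≈ -14563.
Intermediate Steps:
g(U, o) = 9 - 1/(2*U) (g(U, o) = 9 + 1/(2*(-5 + (5 - U))) = 9 + 1/(2*((-U))) = 9 + (-1/U)/2 = 9 - 1/(2*U))
(g(-141, -160) + 632) - 15204 = ((9 - ½/(-141)) + 632) - 15204 = ((9 - ½*(-1/141)) + 632) - 15204 = ((9 + 1/282) + 632) - 15204 = (2539/282 + 632) - 15204 = 180763/282 - 15204 = -4106765/282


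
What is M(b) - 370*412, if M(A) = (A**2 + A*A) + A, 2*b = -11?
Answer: -152385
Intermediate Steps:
b = -11/2 (b = (1/2)*(-11) = -11/2 ≈ -5.5000)
M(A) = A + 2*A**2 (M(A) = (A**2 + A**2) + A = 2*A**2 + A = A + 2*A**2)
M(b) - 370*412 = -11*(1 + 2*(-11/2))/2 - 370*412 = -11*(1 - 11)/2 - 152440 = -11/2*(-10) - 152440 = 55 - 152440 = -152385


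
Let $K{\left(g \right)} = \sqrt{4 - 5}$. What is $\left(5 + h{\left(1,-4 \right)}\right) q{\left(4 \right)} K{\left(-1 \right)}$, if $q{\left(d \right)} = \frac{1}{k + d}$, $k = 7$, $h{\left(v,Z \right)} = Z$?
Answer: $\frac{i}{11} \approx 0.090909 i$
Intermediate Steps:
$K{\left(g \right)} = i$ ($K{\left(g \right)} = \sqrt{-1} = i$)
$q{\left(d \right)} = \frac{1}{7 + d}$
$\left(5 + h{\left(1,-4 \right)}\right) q{\left(4 \right)} K{\left(-1 \right)} = \frac{5 - 4}{7 + 4} i = 1 \cdot \frac{1}{11} i = \frac{i}{11}$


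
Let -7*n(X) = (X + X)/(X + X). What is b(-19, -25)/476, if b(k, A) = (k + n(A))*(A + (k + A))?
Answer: 4623/1666 ≈ 2.7749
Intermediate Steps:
n(X) = -⅐ (n(X) = -(X + X)/(7*(X + X)) = -2*X/(7*(2*X)) = -2*X*1/(2*X)/7 = -⅐*1 = -⅐)
b(k, A) = (-⅐ + k)*(k + 2*A) (b(k, A) = (k - ⅐)*(A + (k + A)) = (-⅐ + k)*(A + (A + k)) = (-⅐ + k)*(k + 2*A))
b(-19, -25)/476 = ((-19)² - 2/7*(-25) - ⅐*(-19) + 2*(-25)*(-19))/476 = (361 + 50/7 + 19/7 + 950)*(1/476) = (9246/7)*(1/476) = 4623/1666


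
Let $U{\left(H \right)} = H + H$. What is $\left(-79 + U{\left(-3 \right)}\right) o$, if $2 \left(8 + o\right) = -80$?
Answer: $4080$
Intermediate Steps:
$U{\left(H \right)} = 2 H$
$o = -48$ ($o = -8 + \frac{1}{2} \left(-80\right) = -8 - 40 = -48$)
$\left(-79 + U{\left(-3 \right)}\right) o = \left(-79 + 2 \left(-3\right)\right) \left(-48\right) = \left(-79 - 6\right) \left(-48\right) = \left(-85\right) \left(-48\right) = 4080$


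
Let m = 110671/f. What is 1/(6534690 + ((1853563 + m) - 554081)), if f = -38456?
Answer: 3496/27388255251 ≈ 1.2765e-7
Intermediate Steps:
m = -10061/3496 (m = 110671/(-38456) = 110671*(-1/38456) = -10061/3496 ≈ -2.8779)
1/(6534690 + ((1853563 + m) - 554081)) = 1/(6534690 + ((1853563 - 10061/3496) - 554081)) = 1/(6534690 + (6480046187/3496 - 554081)) = 1/(6534690 + 4542979011/3496) = 1/(27388255251/3496) = 3496/27388255251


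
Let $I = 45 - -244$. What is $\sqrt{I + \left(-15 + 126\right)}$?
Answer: $20$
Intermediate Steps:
$I = 289$ ($I = 45 + 244 = 289$)
$\sqrt{I + \left(-15 + 126\right)} = \sqrt{289 + \left(-15 + 126\right)} = \sqrt{289 + 111} = \sqrt{400} = 20$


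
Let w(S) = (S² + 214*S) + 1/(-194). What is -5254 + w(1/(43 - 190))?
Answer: -22031659351/4192146 ≈ -5255.5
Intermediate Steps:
w(S) = -1/194 + S² + 214*S (w(S) = (S² + 214*S) - 1/194 = -1/194 + S² + 214*S)
-5254 + w(1/(43 - 190)) = -5254 + (-1/194 + (1/(43 - 190))² + 214/(43 - 190)) = -5254 + (-1/194 + (1/(-147))² + 214/(-147)) = -5254 + (-1/194 + (-1/147)² + 214*(-1/147)) = -5254 + (-1/194 + 1/21609 - 214/147) = -5254 - 6124267/4192146 = -22031659351/4192146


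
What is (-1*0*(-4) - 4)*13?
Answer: -52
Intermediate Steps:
(-1*0*(-4) - 4)*13 = (0*(-4) - 4)*13 = (0 - 4)*13 = -4*13 = -52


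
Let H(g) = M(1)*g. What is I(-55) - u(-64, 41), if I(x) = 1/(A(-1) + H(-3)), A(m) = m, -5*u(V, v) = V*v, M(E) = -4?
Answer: -28859/55 ≈ -524.71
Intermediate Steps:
u(V, v) = -V*v/5
H(g) = -4*g
I(x) = 1/11 (I(x) = 1/(-1 - 4*(-3)) = 1/(-1 + 12) = 1/11)
I(-55) - u(-64, 41) = 1/11 - (-1)*(-64)*41/5 = 1/11 - 1*2624/5 = 1/11 - 2624/5 = -28859/55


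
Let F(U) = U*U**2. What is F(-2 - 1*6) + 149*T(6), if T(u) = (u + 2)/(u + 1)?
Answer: -2392/7 ≈ -341.71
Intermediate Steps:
F(U) = U**3
T(u) = (2 + u)/(1 + u)
F(-2 - 1*6) + 149*T(6) = (-2 - 1*6)**3 + 149*((2 + 6)/(1 + 6)) = (-2 - 6)**3 + 149*(8/7) = (-8)**3 + 149*((1/7)*8) = -512 + 149*(8/7) = -512 + 1192/7 = -2392/7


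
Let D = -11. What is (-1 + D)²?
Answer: 144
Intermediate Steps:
(-1 + D)² = (-1 - 11)² = (-12)² = 144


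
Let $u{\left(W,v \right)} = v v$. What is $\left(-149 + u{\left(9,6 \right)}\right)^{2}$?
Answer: $12769$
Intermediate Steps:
$u{\left(W,v \right)} = v^{2}$
$\left(-149 + u{\left(9,6 \right)}\right)^{2} = \left(-149 + 6^{2}\right)^{2} = \left(-149 + 36\right)^{2} = \left(-113\right)^{2} = 12769$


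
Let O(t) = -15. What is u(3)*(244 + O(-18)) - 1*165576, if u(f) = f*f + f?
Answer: -162828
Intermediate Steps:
u(f) = f + f² (u(f) = f² + f = f + f²)
u(3)*(244 + O(-18)) - 1*165576 = (3*(1 + 3))*(244 - 15) - 1*165576 = (3*4)*229 - 165576 = 12*229 - 165576 = 2748 - 165576 = -162828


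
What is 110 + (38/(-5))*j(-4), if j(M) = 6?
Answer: 322/5 ≈ 64.400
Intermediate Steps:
110 + (38/(-5))*j(-4) = 110 + (38/(-5))*6 = 110 + (38*(-⅕))*6 = 110 - 38/5*6 = 110 - 228/5 = 322/5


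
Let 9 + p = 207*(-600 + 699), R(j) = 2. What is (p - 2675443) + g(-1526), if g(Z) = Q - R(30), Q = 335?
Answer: -2654626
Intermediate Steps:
p = 20484 (p = -9 + 207*(-600 + 699) = -9 + 207*99 = -9 + 20493 = 20484)
g(Z) = 333 (g(Z) = 335 - 1*2 = 335 - 2 = 333)
(p - 2675443) + g(-1526) = (20484 - 2675443) + 333 = -2654959 + 333 = -2654626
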